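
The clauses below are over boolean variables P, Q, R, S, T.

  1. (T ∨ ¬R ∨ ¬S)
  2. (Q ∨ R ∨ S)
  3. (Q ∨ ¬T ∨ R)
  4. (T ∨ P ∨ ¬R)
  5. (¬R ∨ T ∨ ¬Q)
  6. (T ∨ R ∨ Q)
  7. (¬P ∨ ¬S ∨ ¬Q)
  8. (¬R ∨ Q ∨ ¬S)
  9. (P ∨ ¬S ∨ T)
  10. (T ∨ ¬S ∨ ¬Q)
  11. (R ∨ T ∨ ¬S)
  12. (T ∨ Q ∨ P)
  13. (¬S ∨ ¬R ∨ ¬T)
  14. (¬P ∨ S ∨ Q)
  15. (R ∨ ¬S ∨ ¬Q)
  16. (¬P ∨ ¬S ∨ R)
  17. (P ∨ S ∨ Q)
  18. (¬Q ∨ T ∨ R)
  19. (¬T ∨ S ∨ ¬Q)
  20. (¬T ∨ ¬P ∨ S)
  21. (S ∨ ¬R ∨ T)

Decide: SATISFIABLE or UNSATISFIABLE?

UNSATISFIABLE

S = True:
  R = True:
    propagation gives T=True; an empty clause results — contradiction.
  R = False:
    propagation gives T=True, Q=True; an empty clause results — contradiction.
S = False:
  Q = True:
    propagation gives T=False, R=False; an empty clause results — contradiction.
  Q = False:
    propagation gives R=True, P=False; an empty clause results — contradiction.
Every branch closes, so no satisfying assignment exists.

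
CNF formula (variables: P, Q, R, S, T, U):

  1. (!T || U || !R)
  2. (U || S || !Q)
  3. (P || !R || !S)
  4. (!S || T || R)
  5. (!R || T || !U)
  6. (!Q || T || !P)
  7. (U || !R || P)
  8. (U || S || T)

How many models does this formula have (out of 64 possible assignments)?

24

Split on R, then T.
  R=T, T=T: Q free; 3 ways for (P,S,U) × 2^1 = 6.
  R=T, T=F: remaining (P,Q,S,U) ∈ {(T,F,T,F)} — 1.
  R=F, T=T: P free; 7 ways for (Q,S,U) × 2^1 = 14.
  R=F, T=F: remaining (P,Q,S,U) ∈ {(F,F,F,T); (F,T,F,T); (T,F,F,T)} — 3.
Total: 6 + 1 + 14 + 3 = 24.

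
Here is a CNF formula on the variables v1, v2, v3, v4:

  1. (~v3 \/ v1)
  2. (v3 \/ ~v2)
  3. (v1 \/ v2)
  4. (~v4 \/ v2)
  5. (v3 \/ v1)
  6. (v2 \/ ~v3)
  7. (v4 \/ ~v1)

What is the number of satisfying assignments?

The models are:
  v1=T v2=T v3=T v4=T
That's 1 in total.

1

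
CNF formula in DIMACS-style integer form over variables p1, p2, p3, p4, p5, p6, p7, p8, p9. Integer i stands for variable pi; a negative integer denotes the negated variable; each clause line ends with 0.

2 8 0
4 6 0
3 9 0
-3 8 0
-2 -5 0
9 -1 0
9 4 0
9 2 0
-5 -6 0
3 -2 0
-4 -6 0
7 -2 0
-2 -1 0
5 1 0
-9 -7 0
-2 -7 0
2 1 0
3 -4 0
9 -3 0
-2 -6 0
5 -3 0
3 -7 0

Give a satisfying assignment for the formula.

p1=True  p2=False  p3=True  p4=True  p5=True  p6=False  p7=False  p8=True  p9=True

p8 occurs only positively in the remaining clauses — set p8 = True.
Branch on p1: take p1 = True.
  then p9 is forced to True.
  then p2 is forced to False.
  then p7 is forced to False.
For the remaining variables, p3 = True, p4 = True, p5 = True, p6 = False works.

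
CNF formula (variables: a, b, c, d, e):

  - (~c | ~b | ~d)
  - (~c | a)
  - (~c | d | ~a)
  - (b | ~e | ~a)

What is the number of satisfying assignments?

15

Split on a, then c.
  a=T, c=T: remaining (b,d,e) ∈ {(F,T,F)} — 1.
  a=T, c=F: d free; 3 ways for (b,e) × 2^1 = 6.
  a=F, c=T: a clause becomes empty — 0.
  a=F, c=F: b, d, e free → 2^3 = 8.
Total: 1 + 6 + 0 + 8 = 15.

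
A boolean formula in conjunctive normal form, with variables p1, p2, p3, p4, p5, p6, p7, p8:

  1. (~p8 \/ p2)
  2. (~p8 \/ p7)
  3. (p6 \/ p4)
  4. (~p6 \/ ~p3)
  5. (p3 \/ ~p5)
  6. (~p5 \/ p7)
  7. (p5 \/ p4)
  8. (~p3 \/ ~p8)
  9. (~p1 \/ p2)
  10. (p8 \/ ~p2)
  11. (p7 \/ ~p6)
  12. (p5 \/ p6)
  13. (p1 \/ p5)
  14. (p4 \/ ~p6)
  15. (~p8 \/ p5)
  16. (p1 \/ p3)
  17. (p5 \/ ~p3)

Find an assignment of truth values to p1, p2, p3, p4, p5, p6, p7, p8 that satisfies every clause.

p1 = False, p2 = False, p3 = True, p4 = True, p5 = True, p6 = False, p7 = True, p8 = False

Check each clause:
  1. (p2 \/ ~p8) — ~p8 is true.
  2. (~p8 \/ p7) — ~p8 is true.
  3. (p4 \/ p6) — p4 is true.
  4. (~p3 \/ ~p6) — ~p6 is true.
  5. (~p5 \/ p3) — p3 is true.
  6. (~p5 \/ p7) — p7 is true.
  7. (p4 \/ p5) — p4 is true.
  8. (~p8 \/ ~p3) — ~p8 is true.
  9. (~p1 \/ p2) — ~p1 is true.
  10. (~p2 \/ p8) — ~p2 is true.
  11. (p7 \/ ~p6) — ~p6 is true.
  12. (p6 \/ p5) — p5 is true.
  13. (p1 \/ p5) — p5 is true.
  14. (~p6 \/ p4) — ~p6 is true.
  15. (~p8 \/ p5) — ~p8 is true.
  16. (p3 \/ p1) — p3 is true.
  17. (p5 \/ ~p3) — p5 is true.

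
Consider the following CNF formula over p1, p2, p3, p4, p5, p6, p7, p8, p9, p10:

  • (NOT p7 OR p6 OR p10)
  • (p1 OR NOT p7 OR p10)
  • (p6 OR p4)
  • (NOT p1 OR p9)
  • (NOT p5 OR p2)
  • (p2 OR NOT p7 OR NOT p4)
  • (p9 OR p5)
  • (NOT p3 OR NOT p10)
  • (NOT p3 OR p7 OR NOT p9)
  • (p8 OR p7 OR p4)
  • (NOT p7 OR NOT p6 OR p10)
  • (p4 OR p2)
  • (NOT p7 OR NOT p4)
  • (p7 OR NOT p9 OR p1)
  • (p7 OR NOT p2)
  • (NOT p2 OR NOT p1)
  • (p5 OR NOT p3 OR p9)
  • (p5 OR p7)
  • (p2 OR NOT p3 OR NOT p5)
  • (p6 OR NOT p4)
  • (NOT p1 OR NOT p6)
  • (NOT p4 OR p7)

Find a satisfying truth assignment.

p1=0  p2=1  p3=0  p4=0  p5=1  p6=1  p7=1  p8=0  p9=1  p10=1

p3 occurs only negated in the remaining clauses — set p3 = False.
Try p1 = False.
Set p2 = True and propagate.
  then p7 is forced to True.
  then p10 is forced to True.
  then p4 is forced to False.
  then p6 is forced to True.
The remaining clauses are satisfied by p5 = True, p8 = False, p9 = True.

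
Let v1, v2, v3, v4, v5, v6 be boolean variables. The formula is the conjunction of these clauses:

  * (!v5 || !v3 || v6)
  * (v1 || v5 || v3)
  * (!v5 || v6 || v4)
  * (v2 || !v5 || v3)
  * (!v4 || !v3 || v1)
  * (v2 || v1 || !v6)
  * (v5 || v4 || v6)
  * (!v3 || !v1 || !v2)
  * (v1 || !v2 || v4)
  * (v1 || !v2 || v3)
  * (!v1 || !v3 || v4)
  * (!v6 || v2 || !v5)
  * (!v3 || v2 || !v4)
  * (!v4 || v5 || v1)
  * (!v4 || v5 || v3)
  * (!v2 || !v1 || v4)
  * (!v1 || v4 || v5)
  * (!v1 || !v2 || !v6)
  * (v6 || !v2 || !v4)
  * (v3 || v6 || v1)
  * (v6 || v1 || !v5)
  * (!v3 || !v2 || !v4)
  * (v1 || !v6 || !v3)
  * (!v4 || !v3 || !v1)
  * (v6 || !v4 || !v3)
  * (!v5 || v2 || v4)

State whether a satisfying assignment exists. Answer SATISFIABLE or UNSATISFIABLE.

v1 = True:
  v4 = True:
    propagation gives v3=False, v5=True, v2=True, v6=False; an empty clause results — contradiction.
  v4 = False:
    propagation gives v3=False, v2=False, v5=False; an empty clause results — contradiction.
v1 = False:
  v3 = True:
    propagation gives v4=False, v2=False, v6=False, v5=False; an empty clause results — contradiction.
  v3 = False:
    propagation gives v5=True, v2=True; an empty clause results — contradiction.
Every branch closes, so no satisfying assignment exists.

UNSATISFIABLE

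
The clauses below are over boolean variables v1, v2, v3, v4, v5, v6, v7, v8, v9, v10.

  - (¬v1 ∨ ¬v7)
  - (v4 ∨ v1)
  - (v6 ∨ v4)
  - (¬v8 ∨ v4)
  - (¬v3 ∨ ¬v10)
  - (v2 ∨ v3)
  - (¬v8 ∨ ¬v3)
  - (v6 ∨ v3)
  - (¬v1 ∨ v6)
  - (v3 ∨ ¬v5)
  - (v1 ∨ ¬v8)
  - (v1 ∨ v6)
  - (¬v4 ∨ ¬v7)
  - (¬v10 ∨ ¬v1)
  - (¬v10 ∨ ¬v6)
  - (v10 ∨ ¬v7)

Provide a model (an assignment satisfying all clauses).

v1=0, v2=0, v3=1, v4=1, v5=1, v6=1, v7=0, v8=0, v9=0, v10=0

Pure literal: v7 appears only negated; assign v7 = False.
v8 occurs only negated in the remaining clauses — set v8 = False.
Branch on v1: take v1 = False.
  then v4 is forced to True.
  then v6 is forced to True.
  then v10 is forced to False.
Set v2 = False and propagate.
  then v3 is forced to True.
v5, v9 are now unconstrained; take v5 = True, v9 = False.
Every clause has at least one true literal under this assignment.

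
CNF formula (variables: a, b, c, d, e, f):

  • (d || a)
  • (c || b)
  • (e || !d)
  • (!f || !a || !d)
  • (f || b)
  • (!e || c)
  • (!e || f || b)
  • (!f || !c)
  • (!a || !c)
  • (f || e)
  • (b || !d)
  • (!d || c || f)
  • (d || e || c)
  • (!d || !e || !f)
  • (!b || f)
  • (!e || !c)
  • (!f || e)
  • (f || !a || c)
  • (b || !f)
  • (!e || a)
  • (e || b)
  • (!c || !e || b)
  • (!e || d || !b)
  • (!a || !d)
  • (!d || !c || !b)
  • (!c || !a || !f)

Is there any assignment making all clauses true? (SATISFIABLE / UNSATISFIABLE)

UNSATISFIABLE

e = True:
  propagation gives c=True; an empty clause results — contradiction.
e = False:
  propagation gives d=False, a=True, c=False; an empty clause results — contradiction.
Every branch closes, so no satisfying assignment exists.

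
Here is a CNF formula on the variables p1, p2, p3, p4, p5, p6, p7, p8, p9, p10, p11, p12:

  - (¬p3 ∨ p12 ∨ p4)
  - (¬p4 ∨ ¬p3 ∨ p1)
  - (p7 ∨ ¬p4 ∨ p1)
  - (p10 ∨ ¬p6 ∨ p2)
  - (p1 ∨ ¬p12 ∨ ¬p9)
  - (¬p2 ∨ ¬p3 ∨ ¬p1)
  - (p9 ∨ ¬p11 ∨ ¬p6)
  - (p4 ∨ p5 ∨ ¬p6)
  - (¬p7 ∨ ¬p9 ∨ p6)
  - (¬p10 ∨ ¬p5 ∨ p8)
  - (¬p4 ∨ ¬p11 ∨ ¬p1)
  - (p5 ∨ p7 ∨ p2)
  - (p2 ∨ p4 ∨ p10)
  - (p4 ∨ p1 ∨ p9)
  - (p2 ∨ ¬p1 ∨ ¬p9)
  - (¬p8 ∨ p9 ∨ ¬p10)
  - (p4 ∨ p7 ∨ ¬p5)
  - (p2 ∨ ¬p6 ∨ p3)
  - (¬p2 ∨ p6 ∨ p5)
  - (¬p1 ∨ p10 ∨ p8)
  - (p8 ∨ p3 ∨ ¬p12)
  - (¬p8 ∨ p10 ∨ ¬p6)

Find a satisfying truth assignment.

p1=T, p2=T, p3=F, p4=T, p5=F, p6=T, p7=F, p8=F, p9=T, p10=T, p11=F, p12=F

Check each clause:
  1. (p12 ∨ p4 ∨ ¬p3) — p4 is true.
  2. (¬p4 ∨ ¬p3 ∨ p1) — p1 is true.
  3. (p1 ∨ ¬p4 ∨ p7) — p1 is true.
  4. (p2 ∨ p10 ∨ ¬p6) — p10 is true.
  5. (¬p9 ∨ p1 ∨ ¬p12) — p1 is true.
  6. (¬p3 ∨ ¬p1 ∨ ¬p2) — ¬p3 is true.
  7. (¬p11 ∨ p9 ∨ ¬p6) — p9 is true.
  8. (p4 ∨ ¬p6 ∨ p5) — p4 is true.
  9. (p6 ∨ ¬p9 ∨ ¬p7) — ¬p7 is true.
  10. (¬p10 ∨ p8 ∨ ¬p5) — ¬p5 is true.
  11. (¬p11 ∨ ¬p1 ∨ ¬p4) — ¬p11 is true.
  12. (p2 ∨ p5 ∨ p7) — p2 is true.
  13. (p10 ∨ p2 ∨ p4) — p2 is true.
  14. (p1 ∨ p9 ∨ p4) — p1 is true.
  15. (¬p9 ∨ p2 ∨ ¬p1) — p2 is true.
  16. (¬p10 ∨ p9 ∨ ¬p8) — ¬p8 is true.
  17. (p7 ∨ ¬p5 ∨ p4) — ¬p5 is true.
  18. (p2 ∨ ¬p6 ∨ p3) — p2 is true.
  19. (p6 ∨ p5 ∨ ¬p2) — p6 is true.
  20. (p10 ∨ ¬p1 ∨ p8) — p10 is true.
  21. (p3 ∨ ¬p12 ∨ p8) — ¬p12 is true.
  22. (¬p6 ∨ p10 ∨ ¬p8) — ¬p8 is true.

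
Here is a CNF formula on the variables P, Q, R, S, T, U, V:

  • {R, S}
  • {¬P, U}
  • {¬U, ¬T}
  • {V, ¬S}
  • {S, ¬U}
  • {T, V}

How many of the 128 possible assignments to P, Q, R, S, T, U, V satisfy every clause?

22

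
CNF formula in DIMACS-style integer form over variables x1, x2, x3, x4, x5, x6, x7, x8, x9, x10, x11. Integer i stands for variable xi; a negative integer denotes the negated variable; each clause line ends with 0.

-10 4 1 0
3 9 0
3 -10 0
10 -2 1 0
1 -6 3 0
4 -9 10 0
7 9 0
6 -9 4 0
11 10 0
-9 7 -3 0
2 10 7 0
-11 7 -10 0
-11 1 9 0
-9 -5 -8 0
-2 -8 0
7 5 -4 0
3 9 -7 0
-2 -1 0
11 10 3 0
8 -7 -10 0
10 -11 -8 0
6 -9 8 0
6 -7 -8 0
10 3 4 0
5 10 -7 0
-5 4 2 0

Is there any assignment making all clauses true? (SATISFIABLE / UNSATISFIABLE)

Set x1 = True and propagate.
  then x2 is forced to False.
Branch on x3: take x3 = True.
For the remaining variables, x4 = True, x5 = False, x6 = True, x7 = True, x8 = True, x9 = True, x10 = True, x11 = True works.
So x1=True, x2=False, x3=True, x4=True, x5=False, x6=True, x7=True, x8=True, x9=True, x10=True, x11=True is a satisfying assignment.

SATISFIABLE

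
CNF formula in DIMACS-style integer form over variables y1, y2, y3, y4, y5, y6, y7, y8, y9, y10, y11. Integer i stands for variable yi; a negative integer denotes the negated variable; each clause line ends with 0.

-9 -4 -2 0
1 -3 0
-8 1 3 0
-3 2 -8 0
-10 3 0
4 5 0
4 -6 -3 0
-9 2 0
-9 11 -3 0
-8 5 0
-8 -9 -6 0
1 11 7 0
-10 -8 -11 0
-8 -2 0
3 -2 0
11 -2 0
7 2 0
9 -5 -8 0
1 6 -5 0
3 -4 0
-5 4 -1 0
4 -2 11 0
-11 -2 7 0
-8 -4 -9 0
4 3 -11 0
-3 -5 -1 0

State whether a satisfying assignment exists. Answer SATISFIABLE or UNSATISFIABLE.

SATISFIABLE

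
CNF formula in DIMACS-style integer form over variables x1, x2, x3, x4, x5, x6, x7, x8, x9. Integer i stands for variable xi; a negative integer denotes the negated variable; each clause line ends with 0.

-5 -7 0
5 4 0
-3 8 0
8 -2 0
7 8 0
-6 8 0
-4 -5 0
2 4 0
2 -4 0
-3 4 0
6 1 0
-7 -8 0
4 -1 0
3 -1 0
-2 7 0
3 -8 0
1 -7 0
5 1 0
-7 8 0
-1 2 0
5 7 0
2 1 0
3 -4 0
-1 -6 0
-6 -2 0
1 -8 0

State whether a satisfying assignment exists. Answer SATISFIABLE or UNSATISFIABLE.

x1 = True:
  propagation gives x4=True, x5=False, x2=True, x8=True; an empty clause results — contradiction.
x1 = False:
  propagation gives x6=True, x8=True; an empty clause results — contradiction.
Every branch closes, so no satisfying assignment exists.

UNSATISFIABLE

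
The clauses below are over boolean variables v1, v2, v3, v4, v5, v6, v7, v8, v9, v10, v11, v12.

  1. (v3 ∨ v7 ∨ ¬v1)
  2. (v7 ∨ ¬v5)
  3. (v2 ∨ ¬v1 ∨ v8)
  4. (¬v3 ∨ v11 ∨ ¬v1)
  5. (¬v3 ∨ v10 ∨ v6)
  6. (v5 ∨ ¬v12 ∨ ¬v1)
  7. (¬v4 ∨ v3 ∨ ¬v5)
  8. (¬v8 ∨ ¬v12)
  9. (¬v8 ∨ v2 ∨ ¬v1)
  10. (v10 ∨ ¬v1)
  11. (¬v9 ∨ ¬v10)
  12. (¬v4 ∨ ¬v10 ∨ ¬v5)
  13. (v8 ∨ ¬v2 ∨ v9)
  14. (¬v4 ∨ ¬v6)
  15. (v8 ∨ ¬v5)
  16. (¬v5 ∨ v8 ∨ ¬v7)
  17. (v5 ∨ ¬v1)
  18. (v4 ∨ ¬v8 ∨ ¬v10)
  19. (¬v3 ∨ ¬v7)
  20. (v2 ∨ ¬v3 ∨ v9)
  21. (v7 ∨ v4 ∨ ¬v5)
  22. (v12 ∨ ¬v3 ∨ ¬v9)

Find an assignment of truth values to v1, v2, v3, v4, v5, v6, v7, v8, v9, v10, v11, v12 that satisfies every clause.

v1=0, v2=1, v3=0, v4=1, v5=0, v6=0, v7=1, v8=1, v9=1, v10=0, v11=0, v12=0

Check each clause:
  1. (¬v1 ∨ v3 ∨ v7) — ¬v1 is true.
  2. (v7 ∨ ¬v5) — ¬v5 is true.
  3. (¬v1 ∨ v2 ∨ v8) — v8 is true.
  4. (v11 ∨ ¬v1 ∨ ¬v3) — ¬v3 is true.
  5. (¬v3 ∨ v10 ∨ v6) — ¬v3 is true.
  6. (v5 ∨ ¬v1 ∨ ¬v12) — ¬v12 is true.
  7. (¬v4 ∨ v3 ∨ ¬v5) — ¬v5 is true.
  8. (¬v12 ∨ ¬v8) — ¬v12 is true.
  9. (v2 ∨ ¬v8 ∨ ¬v1) — v2 is true.
  10. (¬v1 ∨ v10) — ¬v1 is true.
  11. (¬v9 ∨ ¬v10) — ¬v10 is true.
  12. (¬v4 ∨ ¬v5 ∨ ¬v10) — ¬v5 is true.
  13. (¬v2 ∨ v9 ∨ v8) — v8 is true.
  14. (¬v4 ∨ ¬v6) — ¬v6 is true.
  15. (v8 ∨ ¬v5) — v8 is true.
  16. (¬v7 ∨ ¬v5 ∨ v8) — v8 is true.
  17. (¬v1 ∨ v5) — ¬v1 is true.
  18. (¬v8 ∨ v4 ∨ ¬v10) — v4 is true.
  19. (¬v3 ∨ ¬v7) — ¬v3 is true.
  20. (¬v3 ∨ v9 ∨ v2) — v9 is true.
  21. (v7 ∨ ¬v5 ∨ v4) — ¬v5 is true.
  22. (¬v3 ∨ v12 ∨ ¬v9) — ¬v3 is true.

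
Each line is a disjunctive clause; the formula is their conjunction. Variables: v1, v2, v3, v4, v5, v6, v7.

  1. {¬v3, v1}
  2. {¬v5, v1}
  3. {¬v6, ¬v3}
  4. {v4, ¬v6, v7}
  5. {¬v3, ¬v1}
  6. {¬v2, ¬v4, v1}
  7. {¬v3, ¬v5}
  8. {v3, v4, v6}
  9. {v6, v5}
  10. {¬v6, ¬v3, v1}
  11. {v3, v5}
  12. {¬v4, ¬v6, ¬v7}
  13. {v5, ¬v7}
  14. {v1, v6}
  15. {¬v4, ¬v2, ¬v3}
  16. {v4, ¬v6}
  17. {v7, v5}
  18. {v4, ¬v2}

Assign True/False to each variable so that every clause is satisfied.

v1 = True, v2 = True, v3 = False, v4 = True, v5 = True, v6 = True, v7 = False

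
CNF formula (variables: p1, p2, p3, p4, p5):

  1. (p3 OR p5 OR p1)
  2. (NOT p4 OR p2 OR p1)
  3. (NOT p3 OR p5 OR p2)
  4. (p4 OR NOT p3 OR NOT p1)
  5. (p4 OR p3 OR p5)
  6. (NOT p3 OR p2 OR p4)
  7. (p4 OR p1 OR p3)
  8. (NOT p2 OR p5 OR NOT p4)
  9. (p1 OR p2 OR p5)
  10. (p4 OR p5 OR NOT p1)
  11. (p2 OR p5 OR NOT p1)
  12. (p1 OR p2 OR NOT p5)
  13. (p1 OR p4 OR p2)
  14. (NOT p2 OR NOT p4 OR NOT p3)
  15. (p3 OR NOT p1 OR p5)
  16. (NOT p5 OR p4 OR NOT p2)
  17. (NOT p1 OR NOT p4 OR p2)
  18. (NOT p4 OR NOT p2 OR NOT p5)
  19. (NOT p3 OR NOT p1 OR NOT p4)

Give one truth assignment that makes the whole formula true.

p1=True, p2=False, p3=False, p4=False, p5=True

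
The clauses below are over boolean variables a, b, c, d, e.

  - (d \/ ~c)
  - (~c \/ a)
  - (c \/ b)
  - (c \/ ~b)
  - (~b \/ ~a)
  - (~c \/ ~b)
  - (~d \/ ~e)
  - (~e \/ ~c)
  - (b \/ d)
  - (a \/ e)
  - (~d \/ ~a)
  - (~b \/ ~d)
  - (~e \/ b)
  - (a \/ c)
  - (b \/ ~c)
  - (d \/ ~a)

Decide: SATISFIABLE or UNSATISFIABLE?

UNSATISFIABLE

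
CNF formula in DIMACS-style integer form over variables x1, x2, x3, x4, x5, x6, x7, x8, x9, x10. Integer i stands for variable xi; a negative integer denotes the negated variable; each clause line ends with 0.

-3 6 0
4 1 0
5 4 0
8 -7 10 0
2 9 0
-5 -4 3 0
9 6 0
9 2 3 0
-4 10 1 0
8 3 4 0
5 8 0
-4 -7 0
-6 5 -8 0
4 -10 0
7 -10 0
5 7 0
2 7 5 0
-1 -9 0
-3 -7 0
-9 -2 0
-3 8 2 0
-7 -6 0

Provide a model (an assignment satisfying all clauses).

Branch on x1: take x1 = True.
  then x9 is forced to False.
  then x2 is forced to True.
  then x6 is forced to True.
  then x7 is forced to False.
  then x10 is forced to False.
  then x5 is forced to True.
Set x3 = False and propagate.
  then x4 is forced to False.
  then x8 is forced to True.
Every clause has at least one true literal under this assignment.

x1 = True, x2 = True, x3 = False, x4 = False, x5 = True, x6 = True, x7 = False, x8 = True, x9 = False, x10 = False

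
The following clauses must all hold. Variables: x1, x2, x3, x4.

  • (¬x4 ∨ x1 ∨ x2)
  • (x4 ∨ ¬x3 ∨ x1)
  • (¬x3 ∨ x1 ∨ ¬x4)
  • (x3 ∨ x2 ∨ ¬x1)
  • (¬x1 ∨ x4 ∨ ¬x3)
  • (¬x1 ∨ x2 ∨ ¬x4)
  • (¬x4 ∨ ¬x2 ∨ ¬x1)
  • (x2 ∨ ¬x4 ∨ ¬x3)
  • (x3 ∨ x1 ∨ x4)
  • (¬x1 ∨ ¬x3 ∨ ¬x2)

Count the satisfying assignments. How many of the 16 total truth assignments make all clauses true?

2

Satisfying assignments:
  x1=F x2=T x3=F x4=T
  x1=T x2=T x3=F x4=F
That's 2 in total.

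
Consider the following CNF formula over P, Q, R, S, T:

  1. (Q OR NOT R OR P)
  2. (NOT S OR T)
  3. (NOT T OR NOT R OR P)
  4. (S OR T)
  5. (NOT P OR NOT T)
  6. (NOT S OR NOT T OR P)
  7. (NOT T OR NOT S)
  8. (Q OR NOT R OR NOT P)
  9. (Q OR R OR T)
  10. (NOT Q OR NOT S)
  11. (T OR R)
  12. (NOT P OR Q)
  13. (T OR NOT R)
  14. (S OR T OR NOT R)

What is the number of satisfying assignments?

2

Satisfying assignments:
  P=0 Q=0 R=0 S=0 T=1
  P=0 Q=1 R=0 S=0 T=1
That's 2 in total.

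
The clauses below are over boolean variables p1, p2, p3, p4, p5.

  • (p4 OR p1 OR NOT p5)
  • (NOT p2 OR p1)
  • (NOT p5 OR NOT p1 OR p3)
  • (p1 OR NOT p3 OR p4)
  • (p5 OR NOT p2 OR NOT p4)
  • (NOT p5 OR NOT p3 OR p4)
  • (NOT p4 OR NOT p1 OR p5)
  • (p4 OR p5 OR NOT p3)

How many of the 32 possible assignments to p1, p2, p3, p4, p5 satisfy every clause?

9

Case analysis on p4 and p5:
  p4=1, p5=1: remaining (p1,p2,p3) ∈ {(0,0,0); (0,0,1); (1,0,1); (1,1,1)} — 4.
  p4=1, p5=0: remaining (p1,p2,p3) ∈ {(0,0,0); (0,0,1)} — 2.
  p4=0, p5=1: a clause becomes empty — 0.
  p4=0, p5=0: remaining (p1,p2,p3) ∈ {(0,0,0); (1,0,0); (1,1,0)} — 3.
Total: 4 + 2 + 0 + 3 = 9.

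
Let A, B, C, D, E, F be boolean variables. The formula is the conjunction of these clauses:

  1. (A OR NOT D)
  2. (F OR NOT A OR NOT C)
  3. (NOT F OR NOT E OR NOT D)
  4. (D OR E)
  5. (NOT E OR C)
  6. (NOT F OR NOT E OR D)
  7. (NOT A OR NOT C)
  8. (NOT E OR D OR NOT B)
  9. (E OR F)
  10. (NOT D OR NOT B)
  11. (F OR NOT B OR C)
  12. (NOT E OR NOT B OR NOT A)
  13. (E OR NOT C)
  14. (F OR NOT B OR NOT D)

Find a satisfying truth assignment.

A=True, B=False, C=False, D=True, E=False, F=True

Check each clause:
  1. (NOT D OR A) — A is true.
  2. (F OR NOT A OR NOT C) — NOT C is true.
  3. (NOT F OR NOT D OR NOT E) — NOT E is true.
  4. (D OR E) — D is true.
  5. (NOT E OR C) — NOT E is true.
  6. (D OR NOT E OR NOT F) — NOT E is true.
  7. (NOT C OR NOT A) — NOT C is true.
  8. (D OR NOT B OR NOT E) — NOT E is true.
  9. (E OR F) — F is true.
  10. (NOT D OR NOT B) — NOT B is true.
  11. (C OR F OR NOT B) — F is true.
  12. (NOT E OR NOT B OR NOT A) — NOT E is true.
  13. (NOT C OR E) — NOT C is true.
  14. (F OR NOT D OR NOT B) — F is true.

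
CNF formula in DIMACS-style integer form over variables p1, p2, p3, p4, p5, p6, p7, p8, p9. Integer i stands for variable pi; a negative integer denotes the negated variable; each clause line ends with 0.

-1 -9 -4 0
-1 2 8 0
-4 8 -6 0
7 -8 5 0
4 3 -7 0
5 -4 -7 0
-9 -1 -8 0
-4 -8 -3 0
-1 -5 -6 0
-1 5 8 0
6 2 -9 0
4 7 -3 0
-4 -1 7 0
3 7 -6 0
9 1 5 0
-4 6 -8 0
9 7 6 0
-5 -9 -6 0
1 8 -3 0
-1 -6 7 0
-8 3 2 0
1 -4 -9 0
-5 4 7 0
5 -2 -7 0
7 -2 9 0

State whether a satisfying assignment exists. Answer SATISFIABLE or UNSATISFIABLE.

Set p1 = False and propagate.
Try p2 = False.
Branch on p3: take p3 = False.
  then p8 is forced to False.
The remaining clauses are satisfied by p4 = True, p5 = True, p6 = False, p7 = True, p9 = False.
Every clause has at least one true literal under this assignment.
So p1=F, p2=F, p3=F, p4=T, p5=T, p6=F, p7=T, p8=F, p9=F is a satisfying assignment.

SATISFIABLE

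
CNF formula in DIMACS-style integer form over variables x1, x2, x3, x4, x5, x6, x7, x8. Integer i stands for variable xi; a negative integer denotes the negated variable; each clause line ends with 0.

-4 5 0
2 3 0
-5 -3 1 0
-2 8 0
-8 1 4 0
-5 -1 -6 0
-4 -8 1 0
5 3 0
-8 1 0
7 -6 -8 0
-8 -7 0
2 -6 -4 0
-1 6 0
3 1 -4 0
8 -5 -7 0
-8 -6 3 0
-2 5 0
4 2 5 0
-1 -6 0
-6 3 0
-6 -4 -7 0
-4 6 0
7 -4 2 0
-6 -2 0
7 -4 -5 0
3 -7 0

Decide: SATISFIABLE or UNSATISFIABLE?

UNSATISFIABLE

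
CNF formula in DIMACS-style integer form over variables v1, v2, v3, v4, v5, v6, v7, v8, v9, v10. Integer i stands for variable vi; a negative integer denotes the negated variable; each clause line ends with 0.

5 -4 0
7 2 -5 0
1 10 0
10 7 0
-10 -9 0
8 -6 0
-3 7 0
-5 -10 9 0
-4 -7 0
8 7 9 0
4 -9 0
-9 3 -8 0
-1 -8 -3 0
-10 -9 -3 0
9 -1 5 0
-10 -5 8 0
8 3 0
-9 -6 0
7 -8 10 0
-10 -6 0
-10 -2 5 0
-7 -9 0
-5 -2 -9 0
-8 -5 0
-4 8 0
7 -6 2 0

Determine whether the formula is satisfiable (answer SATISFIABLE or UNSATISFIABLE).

SATISFIABLE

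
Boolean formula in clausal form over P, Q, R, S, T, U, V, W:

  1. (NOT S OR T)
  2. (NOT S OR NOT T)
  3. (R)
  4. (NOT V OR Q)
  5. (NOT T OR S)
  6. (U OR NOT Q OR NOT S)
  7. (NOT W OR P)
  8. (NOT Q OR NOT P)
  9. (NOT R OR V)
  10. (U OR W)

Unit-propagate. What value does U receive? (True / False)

True

(R) is a unit clause: R = True.
(V OR NOT R): since R = True, the clause reduces to (V). V = True.
(NOT V OR Q): since V = True, the clause reduces to (Q). Q = True.
From (NOT Q OR NOT P) and Q = True: P = False.
(P OR NOT W) with P = False leaves only NOT W, so W = False.
From (U OR W) and W = False: U = True.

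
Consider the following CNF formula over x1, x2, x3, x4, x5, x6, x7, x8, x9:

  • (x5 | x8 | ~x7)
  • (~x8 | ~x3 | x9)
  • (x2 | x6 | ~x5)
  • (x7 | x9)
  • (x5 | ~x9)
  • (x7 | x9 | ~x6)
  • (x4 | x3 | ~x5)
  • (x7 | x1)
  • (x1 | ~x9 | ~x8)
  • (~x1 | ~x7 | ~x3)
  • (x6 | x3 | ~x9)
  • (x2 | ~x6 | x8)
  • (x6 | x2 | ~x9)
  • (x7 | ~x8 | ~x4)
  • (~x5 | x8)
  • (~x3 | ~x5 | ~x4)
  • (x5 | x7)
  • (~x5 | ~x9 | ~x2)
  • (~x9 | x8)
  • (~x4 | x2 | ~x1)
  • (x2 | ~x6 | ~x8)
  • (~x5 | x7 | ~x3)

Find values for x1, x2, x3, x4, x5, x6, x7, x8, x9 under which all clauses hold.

x1 = T, x2 = T, x3 = F, x4 = F, x5 = F, x6 = T, x7 = T, x8 = T, x9 = F

Check each clause:
  1. (x8 | x5 | ~x7) — x8 is true.
  2. (~x8 | x9 | ~x3) — ~x3 is true.
  3. (~x5 | x6 | x2) — x2 is true.
  4. (x7 | x9) — x7 is true.
  5. (x5 | ~x9) — ~x9 is true.
  6. (x7 | x9 | ~x6) — x7 is true.
  7. (x4 | x3 | ~x5) — ~x5 is true.
  8. (x1 | x7) — x1 is true.
  9. (x1 | ~x8 | ~x9) — x1 is true.
  10. (~x3 | ~x7 | ~x1) — ~x3 is true.
  11. (x6 | ~x9 | x3) — x6 is true.
  12. (x2 | x8 | ~x6) — x8 is true.
  13. (x6 | x2 | ~x9) — x2 is true.
  14. (~x4 | ~x8 | x7) — ~x4 is true.
  15. (~x5 | x8) — x8 is true.
  16. (~x5 | ~x3 | ~x4) — ~x5 is true.
  17. (x5 | x7) — x7 is true.
  18. (~x5 | ~x2 | ~x9) — ~x5 is true.
  19. (~x9 | x8) — x8 is true.
  20. (x2 | ~x4 | ~x1) — x2 is true.
  21. (~x6 | ~x8 | x2) — x2 is true.
  22. (x7 | ~x3 | ~x5) — ~x5 is true.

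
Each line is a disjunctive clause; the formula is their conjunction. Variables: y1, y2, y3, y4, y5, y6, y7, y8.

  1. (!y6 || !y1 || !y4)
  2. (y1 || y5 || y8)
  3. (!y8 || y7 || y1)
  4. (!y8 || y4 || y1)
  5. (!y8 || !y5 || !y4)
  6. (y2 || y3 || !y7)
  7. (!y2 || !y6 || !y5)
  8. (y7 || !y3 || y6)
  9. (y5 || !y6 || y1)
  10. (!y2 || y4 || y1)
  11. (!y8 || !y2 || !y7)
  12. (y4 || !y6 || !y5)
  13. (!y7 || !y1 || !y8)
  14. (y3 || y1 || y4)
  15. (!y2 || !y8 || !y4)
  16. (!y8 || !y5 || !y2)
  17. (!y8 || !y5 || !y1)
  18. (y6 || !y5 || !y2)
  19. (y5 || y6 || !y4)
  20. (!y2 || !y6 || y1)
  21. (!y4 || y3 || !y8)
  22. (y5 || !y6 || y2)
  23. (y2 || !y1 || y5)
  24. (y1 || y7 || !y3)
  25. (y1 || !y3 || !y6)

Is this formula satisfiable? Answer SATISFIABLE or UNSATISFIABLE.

Set y1 = False and propagate.
Try y2 = False.
The remaining clauses are satisfied by y3 = False, y4 = True, y5 = True, y6 = True, y7 = False, y8 = False.
So y1=0, y2=0, y3=0, y4=1, y5=1, y6=1, y7=0, y8=0 is a satisfying assignment.

SATISFIABLE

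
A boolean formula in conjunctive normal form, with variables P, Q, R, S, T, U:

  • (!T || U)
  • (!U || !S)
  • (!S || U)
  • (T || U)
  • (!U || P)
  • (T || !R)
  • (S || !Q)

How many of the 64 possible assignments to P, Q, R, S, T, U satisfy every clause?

3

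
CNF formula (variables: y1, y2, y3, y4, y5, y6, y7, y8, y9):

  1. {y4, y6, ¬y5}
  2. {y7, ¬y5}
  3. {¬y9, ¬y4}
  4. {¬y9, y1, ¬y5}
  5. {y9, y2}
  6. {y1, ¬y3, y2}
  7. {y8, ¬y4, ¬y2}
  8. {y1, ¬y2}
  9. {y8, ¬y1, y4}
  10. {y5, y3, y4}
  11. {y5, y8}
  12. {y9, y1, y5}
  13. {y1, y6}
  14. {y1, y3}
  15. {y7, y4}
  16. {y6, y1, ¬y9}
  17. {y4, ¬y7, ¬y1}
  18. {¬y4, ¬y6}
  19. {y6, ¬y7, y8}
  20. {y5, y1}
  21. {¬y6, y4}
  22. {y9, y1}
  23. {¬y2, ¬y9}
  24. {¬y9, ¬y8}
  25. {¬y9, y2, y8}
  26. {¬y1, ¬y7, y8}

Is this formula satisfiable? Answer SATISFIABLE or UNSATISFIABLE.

SATISFIABLE

Branch on y1: take y1 = True.
Set y2 = True and propagate.
  then y9 is forced to False.
For the remaining variables, y3 = True, y4 = True, y5 = True, y6 = False, y7 = True, y8 = True works.
So y1=True, y2=True, y3=True, y4=True, y5=True, y6=False, y7=True, y8=True, y9=False is a satisfying assignment.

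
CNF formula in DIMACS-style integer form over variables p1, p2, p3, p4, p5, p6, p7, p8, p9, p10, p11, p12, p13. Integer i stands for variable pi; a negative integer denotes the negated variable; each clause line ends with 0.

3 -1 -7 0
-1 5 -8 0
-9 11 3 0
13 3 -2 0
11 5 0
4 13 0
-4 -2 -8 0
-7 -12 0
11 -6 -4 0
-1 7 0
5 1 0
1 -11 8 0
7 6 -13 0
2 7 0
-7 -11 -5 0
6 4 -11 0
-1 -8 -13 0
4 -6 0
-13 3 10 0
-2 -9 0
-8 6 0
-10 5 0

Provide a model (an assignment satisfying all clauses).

p3 occurs only positively in the remaining clauses — set p3 = True.
p12 occurs only negated in the remaining clauses — set p12 = False.
Branch on p1: take p1 = True.
  then p7 is forced to True.
Try p2 = False.
For the remaining variables, p4 = True, p5 = True, p6 = False, p8 = False, p9 = True, p10 = False, p11 = False, p13 = True works.
Every clause has at least one true literal under this assignment.

p1 = T, p2 = F, p3 = T, p4 = T, p5 = T, p6 = F, p7 = T, p8 = F, p9 = T, p10 = F, p11 = F, p12 = F, p13 = T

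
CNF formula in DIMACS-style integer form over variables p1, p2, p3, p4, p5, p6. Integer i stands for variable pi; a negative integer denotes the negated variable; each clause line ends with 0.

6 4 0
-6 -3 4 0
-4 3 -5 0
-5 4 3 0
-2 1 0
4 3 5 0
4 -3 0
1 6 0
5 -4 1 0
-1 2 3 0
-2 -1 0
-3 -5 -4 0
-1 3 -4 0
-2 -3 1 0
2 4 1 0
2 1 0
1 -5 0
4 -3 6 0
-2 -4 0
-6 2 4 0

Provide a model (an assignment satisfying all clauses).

Try p1 = True.
  then p2 is forced to False.
  then p3 is forced to True.
  then p4 is forced to True.
  then p5 is forced to False.
p6 is now unconstrained; take p6 = False.
Check each clause:
  1. (p6 OR p4) — p4 is true.
  2. (p4 OR NOT p6 OR NOT p3) — NOT p6 is true.
  3. (NOT p4 OR NOT p5 OR p3) — p3 is true.
  4. (p4 OR NOT p5 OR p3) — p3 is true.
  5. (p1 OR NOT p2) — p1 is true.
  6. (p4 OR p5 OR p3) — p3 is true.
  7. (p4 OR NOT p3) — p4 is true.
  8. (p6 OR p1) — p1 is true.
  9. (p1 OR p5 OR NOT p4) — p1 is true.
  10. (p2 OR p3 OR NOT p1) — p3 is true.
  11. (NOT p1 OR NOT p2) — NOT p2 is true.
  12. (NOT p4 OR NOT p3 OR NOT p5) — NOT p5 is true.
  13. (p3 OR NOT p4 OR NOT p1) — p3 is true.
  14. (p1 OR NOT p2 OR NOT p3) — p1 is true.
  15. (p1 OR p4 OR p2) — p1 is true.
  16. (p2 OR p1) — p1 is true.
  17. (NOT p5 OR p1) — p1 is true.
  18. (p6 OR p4 OR NOT p3) — p4 is true.
  19. (NOT p4 OR NOT p2) — NOT p2 is true.
  20. (NOT p6 OR p2 OR p4) — NOT p6 is true.

p1=T, p2=F, p3=T, p4=T, p5=F, p6=F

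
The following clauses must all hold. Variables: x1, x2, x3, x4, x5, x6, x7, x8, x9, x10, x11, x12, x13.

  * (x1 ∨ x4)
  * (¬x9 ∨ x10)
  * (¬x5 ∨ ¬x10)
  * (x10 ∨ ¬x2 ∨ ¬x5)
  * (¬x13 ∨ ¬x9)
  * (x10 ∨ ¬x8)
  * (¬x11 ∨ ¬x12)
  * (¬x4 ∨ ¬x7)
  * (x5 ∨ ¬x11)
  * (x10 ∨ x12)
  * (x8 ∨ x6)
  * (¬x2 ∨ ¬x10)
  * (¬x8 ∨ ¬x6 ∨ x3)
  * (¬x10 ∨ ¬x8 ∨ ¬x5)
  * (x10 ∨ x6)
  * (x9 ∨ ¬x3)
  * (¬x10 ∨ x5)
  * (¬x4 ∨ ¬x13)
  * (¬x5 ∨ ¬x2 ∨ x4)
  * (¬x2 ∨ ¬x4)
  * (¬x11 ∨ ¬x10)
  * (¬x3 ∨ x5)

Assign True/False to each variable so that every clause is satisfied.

x1 occurs only positively in the remaining clauses — set x1 = True.
x2 occurs only negated in the remaining clauses — set x2 = False.
Try x3 = False.
Branch on x4: take x4 = False.
Set x5 = False and propagate.
  then x11 is forced to False.
  then x10 is forced to False.
  then x9 is forced to False.
  then x8 is forced to False.
  then x12 is forced to True.
  then x6 is forced to True.
x7, x13 are now unconstrained; take x7 = False, x13 = False.
Every clause has at least one true literal under this assignment.

x1=True, x2=False, x3=False, x4=False, x5=False, x6=True, x7=False, x8=False, x9=False, x10=False, x11=False, x12=True, x13=False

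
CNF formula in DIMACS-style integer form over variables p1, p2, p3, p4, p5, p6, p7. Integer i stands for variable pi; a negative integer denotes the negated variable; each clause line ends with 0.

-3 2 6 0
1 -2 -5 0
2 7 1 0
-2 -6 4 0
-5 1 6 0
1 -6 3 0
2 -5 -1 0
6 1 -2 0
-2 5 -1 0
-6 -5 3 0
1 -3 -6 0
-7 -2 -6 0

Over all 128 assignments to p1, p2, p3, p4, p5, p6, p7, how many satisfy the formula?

23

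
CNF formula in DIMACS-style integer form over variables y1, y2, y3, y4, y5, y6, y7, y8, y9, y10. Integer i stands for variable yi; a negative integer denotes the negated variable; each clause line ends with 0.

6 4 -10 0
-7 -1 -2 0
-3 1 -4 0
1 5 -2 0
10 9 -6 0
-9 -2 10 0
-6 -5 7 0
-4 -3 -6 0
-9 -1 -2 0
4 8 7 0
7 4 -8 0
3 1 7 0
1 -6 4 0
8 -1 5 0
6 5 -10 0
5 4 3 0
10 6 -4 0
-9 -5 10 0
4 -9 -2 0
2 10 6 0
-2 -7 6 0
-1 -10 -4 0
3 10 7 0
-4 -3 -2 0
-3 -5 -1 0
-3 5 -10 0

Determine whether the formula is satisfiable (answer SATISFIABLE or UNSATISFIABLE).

SATISFIABLE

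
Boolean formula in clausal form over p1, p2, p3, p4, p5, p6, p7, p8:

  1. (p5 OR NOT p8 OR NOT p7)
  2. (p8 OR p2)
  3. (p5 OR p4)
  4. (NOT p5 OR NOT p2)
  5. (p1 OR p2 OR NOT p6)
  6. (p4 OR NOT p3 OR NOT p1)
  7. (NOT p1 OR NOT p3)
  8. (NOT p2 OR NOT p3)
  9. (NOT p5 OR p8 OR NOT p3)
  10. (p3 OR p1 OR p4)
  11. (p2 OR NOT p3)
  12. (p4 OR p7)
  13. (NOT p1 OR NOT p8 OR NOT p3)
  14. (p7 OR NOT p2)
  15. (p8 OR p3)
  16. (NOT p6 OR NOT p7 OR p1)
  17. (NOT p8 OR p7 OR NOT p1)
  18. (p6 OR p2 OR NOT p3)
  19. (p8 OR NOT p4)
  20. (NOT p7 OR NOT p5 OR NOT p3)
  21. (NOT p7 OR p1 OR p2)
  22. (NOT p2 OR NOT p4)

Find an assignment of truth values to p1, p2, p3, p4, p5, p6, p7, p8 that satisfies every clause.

Try p1 = True.
  then p3 is forced to False.
  then p8 is forced to True.
  then p7 is forced to True.
  then p5 is forced to True.
  then p2 is forced to False.
p4, p6 are now unconstrained; take p4 = False, p6 = True.

p1=1, p2=0, p3=0, p4=0, p5=1, p6=1, p7=1, p8=1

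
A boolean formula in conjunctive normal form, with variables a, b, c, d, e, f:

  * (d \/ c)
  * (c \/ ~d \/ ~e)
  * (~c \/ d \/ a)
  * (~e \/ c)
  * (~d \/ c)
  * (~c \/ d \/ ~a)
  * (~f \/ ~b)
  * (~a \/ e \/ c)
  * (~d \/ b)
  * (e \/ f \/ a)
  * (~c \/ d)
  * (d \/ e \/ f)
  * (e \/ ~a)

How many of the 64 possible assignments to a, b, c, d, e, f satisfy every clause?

2

The models are:
  a=0 b=1 c=1 d=1 e=1 f=0
  a=1 b=1 c=1 d=1 e=1 f=0
Count: 2.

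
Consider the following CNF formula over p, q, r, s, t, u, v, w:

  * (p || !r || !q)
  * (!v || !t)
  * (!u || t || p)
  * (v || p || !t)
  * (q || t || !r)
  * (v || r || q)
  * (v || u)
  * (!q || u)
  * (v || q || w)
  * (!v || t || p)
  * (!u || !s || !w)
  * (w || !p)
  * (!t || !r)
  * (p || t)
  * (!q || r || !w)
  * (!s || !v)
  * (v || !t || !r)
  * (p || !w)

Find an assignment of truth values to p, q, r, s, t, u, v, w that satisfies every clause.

p=T, q=T, r=T, s=F, t=F, u=T, v=F, w=T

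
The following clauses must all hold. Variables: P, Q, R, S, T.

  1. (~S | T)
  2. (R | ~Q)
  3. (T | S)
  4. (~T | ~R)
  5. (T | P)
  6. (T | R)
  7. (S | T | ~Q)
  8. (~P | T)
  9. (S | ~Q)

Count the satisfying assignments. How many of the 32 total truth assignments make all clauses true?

4

Satisfying assignments:
  P=F Q=F R=F S=F T=T
  P=F Q=F R=F S=T T=T
  P=T Q=F R=F S=F T=T
  P=T Q=F R=F S=T T=T
Count: 4.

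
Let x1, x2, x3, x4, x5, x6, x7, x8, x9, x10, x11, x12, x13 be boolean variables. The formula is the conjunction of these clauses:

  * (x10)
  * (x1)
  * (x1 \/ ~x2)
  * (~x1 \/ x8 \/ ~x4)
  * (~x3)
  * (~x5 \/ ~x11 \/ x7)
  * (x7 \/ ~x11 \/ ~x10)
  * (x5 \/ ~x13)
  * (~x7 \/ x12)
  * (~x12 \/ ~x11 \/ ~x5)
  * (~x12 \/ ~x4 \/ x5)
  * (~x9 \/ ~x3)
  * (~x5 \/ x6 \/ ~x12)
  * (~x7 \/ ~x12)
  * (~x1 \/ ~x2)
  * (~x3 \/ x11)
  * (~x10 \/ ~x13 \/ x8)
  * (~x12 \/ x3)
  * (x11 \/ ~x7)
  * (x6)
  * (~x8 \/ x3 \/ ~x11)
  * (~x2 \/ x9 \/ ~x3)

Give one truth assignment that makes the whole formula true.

x1=1, x2=0, x3=0, x4=1, x5=0, x6=1, x7=0, x8=1, x9=1, x10=1, x11=0, x12=0, x13=0

(x10) is a unit clause, so x10 = True.
The clause (x1) is unit: x1 must be True.
Unit propagation: (~x3) forces x3 = False.
Unit propagation: (~x2) forces x2 = False.
The clause (~x12) is unit: x12 must be False.
(~x7) is a unit clause, so x7 = False.
The clause (~x11) is unit: x11 must be False.
Unit propagation: (x6) forces x6 = True.
x8 occurs only positively in the remaining clauses — set x8 = True.
Pure literal: x13 appears only negated; assign x13 = False.
x4, x5, x9 are now unconstrained; take x4 = True, x5 = False, x9 = True.
Every clause has at least one true literal under this assignment.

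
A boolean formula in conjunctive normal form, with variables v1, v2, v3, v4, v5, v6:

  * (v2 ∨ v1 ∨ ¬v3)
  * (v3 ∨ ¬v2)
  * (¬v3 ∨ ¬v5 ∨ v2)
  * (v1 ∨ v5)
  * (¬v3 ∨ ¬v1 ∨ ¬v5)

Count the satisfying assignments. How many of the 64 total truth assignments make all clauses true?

Split on v3, then v1.
  v3=1, v1=1: forces v5=0; v2, v4, v6 free → 2^3 = 8.
  v3=1, v1=0: remaining (v2,v4,v5,v6) ∈ {(1,0,1,0); (1,0,1,1); (1,1,1,0); (1,1,1,1)} — 4.
  v3=0, v1=1: forces v2=0; v4, v5, v6 free → 2^3 = 8.
  v3=0, v1=0: remaining (v2,v4,v5,v6) ∈ {(0,0,1,0); (0,0,1,1); (0,1,1,0); (0,1,1,1)} — 4.
Total: 8 + 4 + 8 + 4 = 24.

24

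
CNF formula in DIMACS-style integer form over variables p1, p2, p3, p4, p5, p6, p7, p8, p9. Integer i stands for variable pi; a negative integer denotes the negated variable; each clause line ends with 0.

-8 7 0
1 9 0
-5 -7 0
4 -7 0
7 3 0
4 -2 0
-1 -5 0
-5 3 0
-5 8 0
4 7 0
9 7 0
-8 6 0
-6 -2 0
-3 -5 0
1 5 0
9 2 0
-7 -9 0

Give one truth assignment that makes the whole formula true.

p1=T, p2=F, p3=T, p4=T, p5=F, p6=T, p7=F, p8=F, p9=T

Pure literal: p4 appears only positively; assign p4 = True.
Branch on p1: take p1 = True.
  then p5 is forced to False.
Branch on p2: take p2 = False.
  then p9 is forced to True.
  then p7 is forced to False.
  then p8 is forced to False.
  then p3 is forced to True.
p6 is now unconstrained; take p6 = True.
Every clause has at least one true literal under this assignment.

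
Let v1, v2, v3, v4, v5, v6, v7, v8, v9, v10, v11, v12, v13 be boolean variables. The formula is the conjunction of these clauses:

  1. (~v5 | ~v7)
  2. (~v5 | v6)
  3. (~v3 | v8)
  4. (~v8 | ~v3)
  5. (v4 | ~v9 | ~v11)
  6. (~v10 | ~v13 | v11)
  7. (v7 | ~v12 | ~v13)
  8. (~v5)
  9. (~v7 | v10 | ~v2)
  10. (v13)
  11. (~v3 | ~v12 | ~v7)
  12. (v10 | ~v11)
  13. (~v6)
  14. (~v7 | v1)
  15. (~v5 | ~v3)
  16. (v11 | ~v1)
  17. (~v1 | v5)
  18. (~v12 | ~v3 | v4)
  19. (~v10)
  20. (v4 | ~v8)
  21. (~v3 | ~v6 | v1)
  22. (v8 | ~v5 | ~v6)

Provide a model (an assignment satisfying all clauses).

The clause (~v5) is unit: v5 must be False.
The clause (v13) is unit: v13 must be True.
The clause (~v6) is unit: v6 must be False.
(~v1) is a unit clause, so v1 = False.
The clause (~v7) is unit: v7 must be False.
(~v12) is a unit clause, so v12 = False.
The clause (~v10) is unit: v10 must be False.
The clause (~v11) is unit: v11 must be False.
v3 occurs only negated in the remaining clauses — set v3 = False.
Try v4 = False.
  then v8 is forced to False.
v2, v9 are now unconstrained; take v2 = False, v9 = False.

v1 = 0  v2 = 0  v3 = 0  v4 = 0  v5 = 0  v6 = 0  v7 = 0  v8 = 0  v9 = 0  v10 = 0  v11 = 0  v12 = 0  v13 = 1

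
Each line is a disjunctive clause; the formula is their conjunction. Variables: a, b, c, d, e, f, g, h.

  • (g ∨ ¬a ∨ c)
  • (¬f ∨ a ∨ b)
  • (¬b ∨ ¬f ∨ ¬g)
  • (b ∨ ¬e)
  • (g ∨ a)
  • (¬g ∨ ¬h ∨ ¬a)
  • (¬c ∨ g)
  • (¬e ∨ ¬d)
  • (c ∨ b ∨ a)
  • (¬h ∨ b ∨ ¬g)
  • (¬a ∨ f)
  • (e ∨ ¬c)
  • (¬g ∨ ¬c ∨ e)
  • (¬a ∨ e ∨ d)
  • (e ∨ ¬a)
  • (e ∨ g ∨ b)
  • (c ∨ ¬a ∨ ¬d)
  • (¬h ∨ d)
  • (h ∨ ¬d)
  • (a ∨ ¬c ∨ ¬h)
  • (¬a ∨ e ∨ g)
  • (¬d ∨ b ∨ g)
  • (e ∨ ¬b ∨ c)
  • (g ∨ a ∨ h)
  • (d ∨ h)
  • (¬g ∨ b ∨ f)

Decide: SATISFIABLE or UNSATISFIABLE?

UNSATISFIABLE

a = True:
  propagation gives f=True, e=True, b=True, g=False; an empty clause results — contradiction.
a = False:
  b = True:
    c = True:
      propagation gives e=True, d=False, h=False; contradiction.
    c = False:
      propagation gives e=True, d=False, h=False; contradiction.
  b = False:
    propagation gives f=False; an empty clause results — contradiction.
Every branch closes, so no satisfying assignment exists.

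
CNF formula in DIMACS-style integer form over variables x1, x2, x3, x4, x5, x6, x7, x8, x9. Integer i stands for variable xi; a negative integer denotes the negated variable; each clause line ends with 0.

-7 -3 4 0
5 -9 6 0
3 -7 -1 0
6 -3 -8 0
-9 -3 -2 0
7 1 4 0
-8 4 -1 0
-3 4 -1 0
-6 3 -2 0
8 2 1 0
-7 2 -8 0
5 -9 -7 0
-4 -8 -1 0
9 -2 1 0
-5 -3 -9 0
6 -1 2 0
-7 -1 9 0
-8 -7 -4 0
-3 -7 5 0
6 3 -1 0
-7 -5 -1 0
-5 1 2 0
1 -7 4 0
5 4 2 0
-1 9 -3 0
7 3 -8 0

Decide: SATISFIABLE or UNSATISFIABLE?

Branch on x1: take x1 = False.
For the remaining variables, x2 = False, x3 = True, x4 = True, x5 = False, x6 = True, x7 = False, x8 = True, x9 = False works.
Every clause has at least one true literal under this assignment.
So x1=F, x2=F, x3=T, x4=T, x5=F, x6=T, x7=F, x8=T, x9=F is a satisfying assignment.

SATISFIABLE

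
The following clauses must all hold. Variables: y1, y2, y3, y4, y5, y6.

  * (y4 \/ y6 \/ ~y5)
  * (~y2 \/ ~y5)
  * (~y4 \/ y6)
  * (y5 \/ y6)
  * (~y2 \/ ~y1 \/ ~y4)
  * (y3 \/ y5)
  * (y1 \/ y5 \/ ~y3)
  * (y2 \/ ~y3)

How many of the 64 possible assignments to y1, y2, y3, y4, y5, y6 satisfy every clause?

5

Satisfying assignments:
  y1=F y2=F y3=F y4=F y5=T y6=T
  y1=F y2=F y3=F y4=T y5=T y6=T
  y1=T y2=F y3=F y4=F y5=T y6=T
  y1=T y2=F y3=F y4=T y5=T y6=T
  y1=T y2=T y3=T y4=F y5=F y6=T
That's 5 in total.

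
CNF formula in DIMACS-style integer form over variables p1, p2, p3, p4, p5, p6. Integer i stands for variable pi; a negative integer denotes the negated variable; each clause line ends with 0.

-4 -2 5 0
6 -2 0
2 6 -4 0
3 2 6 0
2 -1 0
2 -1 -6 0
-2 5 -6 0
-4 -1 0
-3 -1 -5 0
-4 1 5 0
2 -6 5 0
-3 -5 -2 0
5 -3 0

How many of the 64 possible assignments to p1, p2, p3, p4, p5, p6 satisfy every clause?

The models are:
  p1=F p2=F p3=F p4=F p5=T p6=T
  p1=F p2=F p3=F p4=T p5=T p6=T
  p1=F p2=F p3=T p4=F p5=T p6=F
  p1=F p2=F p3=T p4=F p5=T p6=T
  p1=F p2=F p3=T p4=T p5=T p6=T
  p1=F p2=T p3=F p4=F p5=T p6=T
  p1=F p2=T p3=F p4=T p5=T p6=T
  p1=T p2=T p3=F p4=F p5=T p6=T
Count: 8.

8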